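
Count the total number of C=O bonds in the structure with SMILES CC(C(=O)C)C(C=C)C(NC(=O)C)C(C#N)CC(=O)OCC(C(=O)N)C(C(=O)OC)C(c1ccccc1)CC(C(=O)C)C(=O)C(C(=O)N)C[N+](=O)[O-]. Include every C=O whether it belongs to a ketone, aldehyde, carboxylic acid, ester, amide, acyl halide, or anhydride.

8

CH(COCH3): ketone, 1 C=O (running total 1).
CH(NHCOCH3): amide, 1 C=O (running total 2).
CH2COOCH2: ester, 1 C=O (running total 3).
CH(CONH2): amide, 1 C=O (running total 4).
CH(COOCH3): ester, 1 C=O (running total 5).
CH(COCH3): ketone, 1 C=O (running total 6).
CO: ketone, 1 C=O (running total 7).
CH(CONH2): amide, 1 C=O (running total 8).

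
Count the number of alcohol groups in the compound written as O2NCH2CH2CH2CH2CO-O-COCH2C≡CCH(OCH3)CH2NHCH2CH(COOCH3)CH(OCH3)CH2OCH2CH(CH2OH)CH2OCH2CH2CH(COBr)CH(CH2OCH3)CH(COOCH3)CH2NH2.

–NO2 on carbon → nitro group.
two acyl groups sharing one oxygen, –C(=O)–O–C(=O)– → anhydride.
C≡C triple bond → alkyne.
pendant –OCH3: C–O–C with sp³ C, no adjacent C=O → ether.
C–N–C with sp³ carbons and no adjacent C=O → amine (secondary).
pendant –COOCH3: carbonyl C bonded to C and –OCH3 → ester.
pendant –OCH3: C–O–C with sp³ C, no adjacent C=O → ether.
C–O–C with sp³ carbons on both sides and no adjacent C=O → ether.
pendant –CH2OH on an sp³ backbone C → alcohol.
C–O–C with sp³ carbons on both sides and no adjacent C=O → ether.
pendant –C(=O)X: carbonyl C bonded to C and halogen → acyl halide.
pendant –CH2OCH3: C–O–C linkage → ether.
pendant –COOCH3: carbonyl C bonded to C and –OCH3 → ester.
–NH2 on an sp³ carbon with no adjacent C=O → amine.
Alcohol appears at: CH(CH2OH) → 1.

1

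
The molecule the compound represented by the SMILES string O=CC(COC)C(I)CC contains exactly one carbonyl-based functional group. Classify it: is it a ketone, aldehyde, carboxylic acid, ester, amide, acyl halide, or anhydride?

aldehyde

The carbonyl is in the OHC segment: terminal –CHO: carbonyl C bonded to H and C → aldehyde.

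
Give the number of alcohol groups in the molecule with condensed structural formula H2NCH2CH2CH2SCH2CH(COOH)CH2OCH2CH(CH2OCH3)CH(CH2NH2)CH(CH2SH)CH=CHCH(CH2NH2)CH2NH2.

–NH2 on an sp³ carbon with no adjacent C=O → amine.
C–S–C linkage → sulfide (thioether).
pendant –COOH: carbonyl C bonded to C and –OH → carboxylic acid.
C–O–C with sp³ carbons on both sides and no adjacent C=O → ether.
pendant –CH2OCH3: C–O–C linkage → ether.
pendant –CH2NH2: N on sp³ C, no adjacent C=O → amine.
pendant –CH2SH → thiol.
C=C double bond → alkene.
pendant –CH2NH2: N on sp³ C, no adjacent C=O → amine.
–NH2 on an sp³ carbon with no adjacent C=O → amine.
No segment is a alcohol: CH(COOH) is carboxylic acid, not alcohol; CH2OCH2 is ether, not alcohol; CH(CH2OCH3) is ether, not alcohol. → 0.

0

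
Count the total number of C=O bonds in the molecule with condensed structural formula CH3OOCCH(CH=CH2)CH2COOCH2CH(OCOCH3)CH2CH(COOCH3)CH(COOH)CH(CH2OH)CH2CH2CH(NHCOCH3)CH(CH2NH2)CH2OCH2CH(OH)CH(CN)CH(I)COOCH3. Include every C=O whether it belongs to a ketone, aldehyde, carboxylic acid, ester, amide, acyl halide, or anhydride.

CH3OOC: ester, 1 C=O (running total 1).
CH2COOCH2: ester, 1 C=O (running total 2).
CH(OCOCH3): ester, 1 C=O (running total 3).
CH(COOCH3): ester, 1 C=O (running total 4).
CH(COOH): carboxylic acid, 1 C=O (running total 5).
CH(NHCOCH3): amide, 1 C=O (running total 6).
COOCH3: ester, 1 C=O (running total 7).

7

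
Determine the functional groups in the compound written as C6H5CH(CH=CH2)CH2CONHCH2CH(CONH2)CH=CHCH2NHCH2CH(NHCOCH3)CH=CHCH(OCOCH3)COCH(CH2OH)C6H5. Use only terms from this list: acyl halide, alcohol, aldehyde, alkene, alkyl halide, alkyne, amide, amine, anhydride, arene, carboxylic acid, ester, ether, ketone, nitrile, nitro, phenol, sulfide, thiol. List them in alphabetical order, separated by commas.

alcohol, alkene, amide, amine, arene, ester, ketone

Taking each segment in turn:
  C6H5: C6H5– phenyl ring → arene.
  CH(CH=CH2): pendant –CH=CH2: C=C double bond → alkene.
  CH2CONHCH2: –C(=O)–N– linkage → amide (the N is not an amine).
  CH(CONH2): pendant –CONH2: carbonyl C bonded to C and N → amide.
  CH=CH: C=C double bond → alkene.
  CH2NHCH2: C–N–C with sp³ carbons and no adjacent C=O → amine (secondary).
  CH(NHCOCH3): pendant –NHC(=O)CH3: N bonded to a carbonyl → amide (not amine).
  CH=CH: C=C double bond → alkene.
  CH(OCOCH3): pendant –OC(=O)CH3: an acyloxy group → ester.
  CO: –C(=O)– with carbon on both sides → ketone.
  CH(CH2OH): pendant –CH2OH on an sp³ backbone C → alcohol.
  C6H5: –C6H5 phenyl ring → arene.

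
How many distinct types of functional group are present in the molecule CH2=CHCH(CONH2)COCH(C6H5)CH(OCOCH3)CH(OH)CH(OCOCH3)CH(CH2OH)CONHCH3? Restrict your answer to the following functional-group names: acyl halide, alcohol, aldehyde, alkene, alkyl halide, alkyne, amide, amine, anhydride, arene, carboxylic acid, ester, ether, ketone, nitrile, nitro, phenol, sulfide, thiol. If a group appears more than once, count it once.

6

Working along the chain:
  CH2=CH: C=C double bond → alkene.
  CH(CONH2): pendant –CONH2: carbonyl C bonded to C and N → amide.
  CO: –C(=O)– with carbon on both sides → ketone.
  CH(C6H5): pendant –C6H5: benzene ring → arene.
  CH(OCOCH3): pendant –OC(=O)CH3: an acyloxy group → ester.
  CH(OH): –OH on an sp³ carbon → alcohol (secondary).
  CH(OCOCH3): pendant –OC(=O)CH3: an acyloxy group → ester.
  CH(CH2OH): pendant –CH2OH on an sp³ backbone C → alcohol.
  CONHCH3: –C(=O)NHCH3: carbonyl C bonded to C and to N → amide (the N is not an amine).
Distinct types present: alcohol, alkene, amide, arene, ester, ketone.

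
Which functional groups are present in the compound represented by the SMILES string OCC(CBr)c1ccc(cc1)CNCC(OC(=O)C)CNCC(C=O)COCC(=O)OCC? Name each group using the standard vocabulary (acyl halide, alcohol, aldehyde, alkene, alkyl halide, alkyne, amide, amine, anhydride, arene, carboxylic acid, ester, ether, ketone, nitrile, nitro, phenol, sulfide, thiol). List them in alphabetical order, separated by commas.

alcohol, aldehyde, alkyl halide, amine, arene, ester, ether

Working along the chain:
  HOCH2: HO– on an sp³ carbon → alcohol.
  CH(CH2Br): pendant –CH2X: halogen on sp³ carbon → alkyl halide.
  C6H4: para-disubstituted benzene ring → arene.
  CH2NHCH2: C–N–C with sp³ carbons and no adjacent C=O → amine (secondary).
  CH(OCOCH3): pendant –OC(=O)CH3: an acyloxy group → ester.
  CH2NHCH2: C–N–C with sp³ carbons and no adjacent C=O → amine (secondary).
  CH(CHO): pendant –CHO: carbonyl C bonded to C and H → aldehyde.
  CH2OCH2: C–O–C with sp³ carbons on both sides and no adjacent C=O → ether.
  COOCH2CH3: –C(=O)OCH2CH3: carbonyl C bonded to C and to –OEt → ester.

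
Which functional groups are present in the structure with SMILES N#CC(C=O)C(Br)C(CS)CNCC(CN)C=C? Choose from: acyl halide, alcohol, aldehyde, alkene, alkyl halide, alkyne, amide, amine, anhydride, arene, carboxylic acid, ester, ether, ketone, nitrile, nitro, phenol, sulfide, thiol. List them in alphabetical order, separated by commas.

N≡C–: carbon triple-bonded to nitrogen → nitrile.
pendant –CHO: carbonyl C bonded to C and H → aldehyde.
halogen on an sp³ carbon → alkyl halide.
pendant –CH2SH → thiol.
C–N–C with sp³ carbons and no adjacent C=O → amine (secondary).
pendant –CH2NH2: N on sp³ C, no adjacent C=O → amine.
C=C double bond → alkene.

aldehyde, alkene, alkyl halide, amine, nitrile, thiol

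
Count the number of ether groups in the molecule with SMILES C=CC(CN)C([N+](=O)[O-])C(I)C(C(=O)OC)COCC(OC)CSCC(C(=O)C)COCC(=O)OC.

3

Reading the structure from left to right:
  CH2=CH: C=C double bond → alkene.
  CH(CH2NH2): pendant –CH2NH2: N on sp³ C, no adjacent C=O → amine.
  CH(NO2): –NO2 on an sp³ carbon → nitro (the N=O is not a carbonyl).
  CH(I): halogen on an sp³ carbon → alkyl halide.
  CH(COOCH3): pendant –COOCH3: carbonyl C bonded to C and –OCH3 → ester.
  CH2OCH2: C–O–C with sp³ carbons on both sides and no adjacent C=O → ether.
  CH(OCH3): pendant –OCH3: C–O–C with sp³ C, no adjacent C=O → ether.
  CH2SCH2: C–S–C linkage → sulfide (thioether).
  CH(COCH3): pendant –COCH3: carbonyl C bonded to two carbons → ketone.
  CH2OCH2: C–O–C with sp³ carbons on both sides and no adjacent C=O → ether.
  COOCH3: –C(=O)OCH3: carbonyl C bonded to C and to –OCH3 → ester (not ketone + ether).
Ether appears at: CH2OCH2, CH(OCH3), CH2OCH2 → 3.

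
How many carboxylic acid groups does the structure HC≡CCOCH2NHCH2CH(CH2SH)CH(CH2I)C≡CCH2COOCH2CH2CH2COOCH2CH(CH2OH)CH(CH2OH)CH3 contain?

0

C≡C triple bond → alkyne.
–C(=O)– with carbon on both sides → ketone.
C–N–C with sp³ carbons and no adjacent C=O → amine (secondary).
pendant –CH2SH → thiol.
pendant –CH2X: halogen on sp³ carbon → alkyl halide.
C≡C triple bond → alkyne.
–C(=O)–O–C with C on the carbonyl side → ester.
–C(=O)–O–C with C on the carbonyl side → ester.
pendant –CH2OH on an sp³ backbone C → alcohol.
pendant –CH2OH on an sp³ backbone C → alcohol.
No segment is a carboxylic acid: CH2COOCH2 is ester, not carboxylic acid; CH2COOCH2 is ester, not carboxylic acid; CH(CH2OH) is alcohol, not carboxylic acid. → 0.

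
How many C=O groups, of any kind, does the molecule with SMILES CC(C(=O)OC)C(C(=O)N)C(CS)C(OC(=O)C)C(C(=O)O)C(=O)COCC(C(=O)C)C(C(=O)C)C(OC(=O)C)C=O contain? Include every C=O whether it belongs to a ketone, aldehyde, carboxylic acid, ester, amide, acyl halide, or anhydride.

9

CH(COOCH3): ester, 1 C=O (running total 1).
CH(CONH2): amide, 1 C=O (running total 2).
CH(OCOCH3): ester, 1 C=O (running total 3).
CH(COOH): carboxylic acid, 1 C=O (running total 4).
CO: ketone, 1 C=O (running total 5).
CH(COCH3): ketone, 1 C=O (running total 6).
CH(COCH3): ketone, 1 C=O (running total 7).
CH(OCOCH3): ester, 1 C=O (running total 8).
CHO: aldehyde, 1 C=O (running total 9).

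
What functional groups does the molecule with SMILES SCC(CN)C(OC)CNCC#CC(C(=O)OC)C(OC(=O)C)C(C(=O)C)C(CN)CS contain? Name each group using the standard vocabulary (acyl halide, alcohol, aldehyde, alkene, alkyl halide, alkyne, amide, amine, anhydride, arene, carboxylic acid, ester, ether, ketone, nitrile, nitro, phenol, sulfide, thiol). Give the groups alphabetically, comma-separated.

alkyne, amine, ester, ether, ketone, thiol

Reading the structure from left to right:
  HSCH2: –SH on an sp³ carbon → thiol.
  CH(CH2NH2): pendant –CH2NH2: N on sp³ C, no adjacent C=O → amine.
  CH(OCH3): pendant –OCH3: C–O–C with sp³ C, no adjacent C=O → ether.
  CH2NHCH2: C–N–C with sp³ carbons and no adjacent C=O → amine (secondary).
  C≡C: C≡C triple bond → alkyne.
  CH(COOCH3): pendant –COOCH3: carbonyl C bonded to C and –OCH3 → ester.
  CH(OCOCH3): pendant –OC(=O)CH3: an acyloxy group → ester.
  CH(COCH3): pendant –COCH3: carbonyl C bonded to two carbons → ketone.
  CH(CH2NH2): pendant –CH2NH2: N on sp³ C, no adjacent C=O → amine.
  CH2SH: –SH on an sp³ carbon → thiol.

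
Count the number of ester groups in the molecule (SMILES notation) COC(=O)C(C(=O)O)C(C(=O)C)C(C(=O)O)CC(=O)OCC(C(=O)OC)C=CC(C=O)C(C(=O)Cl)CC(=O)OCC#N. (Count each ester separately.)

4

Reading the structure from left to right:
  CH3OOC: CH3O–C(=O)–: carbonyl C bonded to C and to –OCH3 → ester (not ketone + ether).
  CH(COOH): pendant –COOH: carbonyl C bonded to C and –OH → carboxylic acid.
  CH(COCH3): pendant –COCH3: carbonyl C bonded to two carbons → ketone.
  CH(COOH): pendant –COOH: carbonyl C bonded to C and –OH → carboxylic acid.
  CH2COOCH2: –C(=O)–O–C with C on the carbonyl side → ester.
  CH(COOCH3): pendant –COOCH3: carbonyl C bonded to C and –OCH3 → ester.
  CH=CH: C=C double bond → alkene.
  CH(CHO): pendant –CHO: carbonyl C bonded to C and H → aldehyde.
  CH(COCl): pendant –C(=O)X: carbonyl C bonded to C and halogen → acyl halide.
  CH2COOCH2: –C(=O)–O–C with C on the carbonyl side → ester.
  CN: –C≡N: carbon triple-bonded to nitrogen → nitrile.
Ester appears at: CH3OOC, CH2COOCH2, CH(COOCH3), CH2COOCH2 → 4.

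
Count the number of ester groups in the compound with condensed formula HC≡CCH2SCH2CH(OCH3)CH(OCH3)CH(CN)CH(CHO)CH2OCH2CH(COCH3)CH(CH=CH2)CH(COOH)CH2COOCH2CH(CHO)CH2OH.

Reading the structure from left to right:
  HC≡C: C≡C triple bond → alkyne.
  CH2SCH2: C–S–C linkage → sulfide (thioether).
  CH(OCH3): pendant –OCH3: C–O–C with sp³ C, no adjacent C=O → ether.
  CH(OCH3): pendant –OCH3: C–O–C with sp³ C, no adjacent C=O → ether.
  CH(CN): pendant –C≡N: nitrile.
  CH(CHO): pendant –CHO: carbonyl C bonded to C and H → aldehyde.
  CH2OCH2: C–O–C with sp³ carbons on both sides and no adjacent C=O → ether.
  CH(COCH3): pendant –COCH3: carbonyl C bonded to two carbons → ketone.
  CH(CH=CH2): pendant –CH=CH2: C=C double bond → alkene.
  CH(COOH): pendant –COOH: carbonyl C bonded to C and –OH → carboxylic acid.
  CH2COOCH2: –C(=O)–O–C with C on the carbonyl side → ester.
  CH(CHO): pendant –CHO: carbonyl C bonded to C and H → aldehyde.
  CH2OH: –OH on an sp³ carbon → alcohol.
Ester appears at: CH2COOCH2 → 1.

1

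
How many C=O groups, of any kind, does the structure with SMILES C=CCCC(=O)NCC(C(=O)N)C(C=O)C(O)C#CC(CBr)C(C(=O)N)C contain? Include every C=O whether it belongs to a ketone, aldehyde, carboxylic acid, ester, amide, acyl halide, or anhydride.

CH2CONHCH2: amide, 1 C=O (running total 1).
CH(CONH2): amide, 1 C=O (running total 2).
CH(CHO): aldehyde, 1 C=O (running total 3).
CH(CONH2): amide, 1 C=O (running total 4).

4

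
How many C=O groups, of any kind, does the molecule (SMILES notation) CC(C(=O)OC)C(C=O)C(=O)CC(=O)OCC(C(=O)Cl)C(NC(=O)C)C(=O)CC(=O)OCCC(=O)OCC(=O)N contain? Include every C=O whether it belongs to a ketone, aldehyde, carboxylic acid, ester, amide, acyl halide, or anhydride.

10

CH(COOCH3): ester, 1 C=O (running total 1).
CH(CHO): aldehyde, 1 C=O (running total 2).
CO: ketone, 1 C=O (running total 3).
CH2COOCH2: ester, 1 C=O (running total 4).
CH(COCl): acyl halide, 1 C=O (running total 5).
CH(NHCOCH3): amide, 1 C=O (running total 6).
CO: ketone, 1 C=O (running total 7).
CH2COOCH2: ester, 1 C=O (running total 8).
CH2COOCH2: ester, 1 C=O (running total 9).
CONH2: amide, 1 C=O (running total 10).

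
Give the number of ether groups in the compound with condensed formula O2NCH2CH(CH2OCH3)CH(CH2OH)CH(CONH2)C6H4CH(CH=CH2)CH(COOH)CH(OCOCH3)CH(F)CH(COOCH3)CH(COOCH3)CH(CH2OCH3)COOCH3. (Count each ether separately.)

2

–NO2 on carbon → nitro group.
pendant –CH2OCH3: C–O–C linkage → ether.
pendant –CH2OH on an sp³ backbone C → alcohol.
pendant –CONH2: carbonyl C bonded to C and N → amide.
para-disubstituted benzene ring → arene.
pendant –CH=CH2: C=C double bond → alkene.
pendant –COOH: carbonyl C bonded to C and –OH → carboxylic acid.
pendant –OC(=O)CH3: an acyloxy group → ester.
halogen on an sp³ carbon → alkyl halide.
pendant –COOCH3: carbonyl C bonded to C and –OCH3 → ester.
pendant –COOCH3: carbonyl C bonded to C and –OCH3 → ester.
pendant –CH2OCH3: C–O–C linkage → ether.
–C(=O)OCH3: carbonyl C bonded to C and to –OCH3 → ester (not ketone + ether).
Ether appears at: CH(CH2OCH3), CH(CH2OCH3) → 2.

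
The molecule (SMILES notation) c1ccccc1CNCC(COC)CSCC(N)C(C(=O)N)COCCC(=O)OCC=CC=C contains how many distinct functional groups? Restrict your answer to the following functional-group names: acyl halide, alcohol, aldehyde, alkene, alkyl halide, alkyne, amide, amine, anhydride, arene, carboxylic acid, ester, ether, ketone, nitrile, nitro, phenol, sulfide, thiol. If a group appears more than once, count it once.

7

Reading the structure from left to right:
  C6H5: C6H5– phenyl ring → arene.
  CH2NHCH2: C–N–C with sp³ carbons and no adjacent C=O → amine (secondary).
  CH(CH2OCH3): pendant –CH2OCH3: C–O–C linkage → ether.
  CH2SCH2: C–S–C linkage → sulfide (thioether).
  CH(NH2): –NH2 on an sp³ carbon with no adjacent C=O → amine.
  CH(CONH2): pendant –CONH2: carbonyl C bonded to C and N → amide.
  CH2OCH2: C–O–C with sp³ carbons on both sides and no adjacent C=O → ether.
  CH2COOCH2: –C(=O)–O–C with C on the carbonyl side → ester.
  CH=CH: C=C double bond → alkene.
  CH=CH2: C=C double bond → alkene.
Distinct types present: alkene, amide, amine, arene, ester, ether, sulfide.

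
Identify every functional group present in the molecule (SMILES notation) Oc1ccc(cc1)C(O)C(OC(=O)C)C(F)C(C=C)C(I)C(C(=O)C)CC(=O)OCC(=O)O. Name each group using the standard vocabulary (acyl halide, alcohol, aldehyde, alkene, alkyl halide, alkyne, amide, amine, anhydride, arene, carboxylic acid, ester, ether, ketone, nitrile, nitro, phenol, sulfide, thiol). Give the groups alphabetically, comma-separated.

–OH attached directly to an aromatic ring → phenol (not alcohol); the ring itself is an arene.
–OH on an sp³ carbon → alcohol (secondary).
pendant –OC(=O)CH3: an acyloxy group → ester.
halogen on an sp³ carbon → alkyl halide.
pendant –CH=CH2: C=C double bond → alkene.
halogen on an sp³ carbon → alkyl halide.
pendant –COCH3: carbonyl C bonded to two carbons → ketone.
–C(=O)–O–C with C on the carbonyl side → ester.
–COOH: carbonyl C bonded to –OH and C → carboxylic acid (the –OH is not a separate alcohol).

alcohol, alkene, alkyl halide, arene, carboxylic acid, ester, ketone, phenol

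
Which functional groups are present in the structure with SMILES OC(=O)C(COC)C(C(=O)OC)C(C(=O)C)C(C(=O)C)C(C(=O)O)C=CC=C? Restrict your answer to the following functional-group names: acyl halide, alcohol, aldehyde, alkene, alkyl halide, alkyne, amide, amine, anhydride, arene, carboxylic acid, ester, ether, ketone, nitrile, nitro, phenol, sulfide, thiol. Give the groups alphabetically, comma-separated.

alkene, carboxylic acid, ester, ether, ketone

–COOH: carbonyl C bonded to –OH and C → carboxylic acid (the –OH is not a separate alcohol).
pendant –CH2OCH3: C–O–C linkage → ether.
pendant –COOCH3: carbonyl C bonded to C and –OCH3 → ester.
pendant –COCH3: carbonyl C bonded to two carbons → ketone.
pendant –COCH3: carbonyl C bonded to two carbons → ketone.
pendant –COOH: carbonyl C bonded to C and –OH → carboxylic acid.
C=C double bond → alkene.
C=C double bond → alkene.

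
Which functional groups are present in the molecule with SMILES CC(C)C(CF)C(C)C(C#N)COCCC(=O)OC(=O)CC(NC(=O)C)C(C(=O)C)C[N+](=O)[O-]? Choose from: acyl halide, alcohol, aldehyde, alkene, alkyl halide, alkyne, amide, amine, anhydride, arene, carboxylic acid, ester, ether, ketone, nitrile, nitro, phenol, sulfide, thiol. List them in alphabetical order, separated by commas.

pendant –CH2X: halogen on sp³ carbon → alkyl halide.
pendant –C≡N: nitrile.
C–O–C with sp³ carbons on both sides and no adjacent C=O → ether.
two acyl groups sharing one oxygen, –C(=O)–O–C(=O)– → anhydride.
pendant –NHC(=O)CH3: N bonded to a carbonyl → amide (not amine).
pendant –COCH3: carbonyl C bonded to two carbons → ketone.
–NO2 on carbon → nitro group.

alkyl halide, amide, anhydride, ether, ketone, nitrile, nitro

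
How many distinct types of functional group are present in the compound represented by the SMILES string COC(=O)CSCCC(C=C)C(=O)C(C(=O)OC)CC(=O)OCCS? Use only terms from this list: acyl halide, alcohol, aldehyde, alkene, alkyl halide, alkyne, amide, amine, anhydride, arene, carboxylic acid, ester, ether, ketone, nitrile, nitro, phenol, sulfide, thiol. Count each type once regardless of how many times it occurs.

5

CH3O–C(=O)–: carbonyl C bonded to C and to –OCH3 → ester (not ketone + ether).
C–S–C linkage → sulfide (thioether).
pendant –CH=CH2: C=C double bond → alkene.
–C(=O)– with carbon on both sides → ketone.
pendant –COOCH3: carbonyl C bonded to C and –OCH3 → ester.
–C(=O)–O–C with C on the carbonyl side → ester.
–SH on an sp³ carbon → thiol.
Distinct types present: alkene, ester, ketone, sulfide, thiol.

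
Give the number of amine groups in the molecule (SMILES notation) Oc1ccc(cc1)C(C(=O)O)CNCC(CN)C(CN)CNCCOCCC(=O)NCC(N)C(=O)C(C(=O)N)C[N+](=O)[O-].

–OH attached directly to an aromatic ring → phenol (not alcohol); the ring itself is an arene.
pendant –COOH: carbonyl C bonded to C and –OH → carboxylic acid.
C–N–C with sp³ carbons and no adjacent C=O → amine (secondary).
pendant –CH2NH2: N on sp³ C, no adjacent C=O → amine.
pendant –CH2NH2: N on sp³ C, no adjacent C=O → amine.
C–N–C with sp³ carbons and no adjacent C=O → amine (secondary).
C–O–C with sp³ carbons on both sides and no adjacent C=O → ether.
–C(=O)–N– linkage → amide (the N is not an amine).
–NH2 on an sp³ carbon with no adjacent C=O → amine.
–C(=O)– with carbon on both sides → ketone.
pendant –CONH2: carbonyl C bonded to C and N → amide.
–NO2 on carbon → nitro group.
Amine appears at: CH2NHCH2, CH(CH2NH2), CH(CH2NH2), CH2NHCH2, CH(NH2) → 5.

5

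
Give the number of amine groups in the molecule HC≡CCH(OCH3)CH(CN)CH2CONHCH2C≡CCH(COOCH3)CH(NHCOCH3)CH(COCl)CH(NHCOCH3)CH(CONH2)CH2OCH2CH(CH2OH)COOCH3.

0

Taking each segment in turn:
  HC≡C: C≡C triple bond → alkyne.
  CH(OCH3): pendant –OCH3: C–O–C with sp³ C, no adjacent C=O → ether.
  CH(CN): pendant –C≡N: nitrile.
  CH2CONHCH2: –C(=O)–N– linkage → amide (the N is not an amine).
  C≡C: C≡C triple bond → alkyne.
  CH(COOCH3): pendant –COOCH3: carbonyl C bonded to C and –OCH3 → ester.
  CH(NHCOCH3): pendant –NHC(=O)CH3: N bonded to a carbonyl → amide (not amine).
  CH(COCl): pendant –C(=O)X: carbonyl C bonded to C and halogen → acyl halide.
  CH(NHCOCH3): pendant –NHC(=O)CH3: N bonded to a carbonyl → amide (not amine).
  CH(CONH2): pendant –CONH2: carbonyl C bonded to C and N → amide.
  CH2OCH2: C–O–C with sp³ carbons on both sides and no adjacent C=O → ether.
  CH(CH2OH): pendant –CH2OH on an sp³ backbone C → alcohol.
  COOCH3: –C(=O)OCH3: carbonyl C bonded to C and to –OCH3 → ester (not ketone + ether).
No segment is a amine: CH(CN) is nitrile, not amine; CH2CONHCH2 is amide, not amine; CH(NHCOCH3) is amide, not amine. → 0.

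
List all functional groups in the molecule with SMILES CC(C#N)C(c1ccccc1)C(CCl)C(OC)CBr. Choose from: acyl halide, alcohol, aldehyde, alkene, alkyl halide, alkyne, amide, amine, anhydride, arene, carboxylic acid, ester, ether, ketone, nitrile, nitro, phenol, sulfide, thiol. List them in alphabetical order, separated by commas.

alkyl halide, arene, ether, nitrile

pendant –C≡N: nitrile.
pendant –C6H5: benzene ring → arene.
pendant –CH2X: halogen on sp³ carbon → alkyl halide.
pendant –OCH3: C–O–C with sp³ C, no adjacent C=O → ether.
halogen on an sp³ carbon → alkyl halide.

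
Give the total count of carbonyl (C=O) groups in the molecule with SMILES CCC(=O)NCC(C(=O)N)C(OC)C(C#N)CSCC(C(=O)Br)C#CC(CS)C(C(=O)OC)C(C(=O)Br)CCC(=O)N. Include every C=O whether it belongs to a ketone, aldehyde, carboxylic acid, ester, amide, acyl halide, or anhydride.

6

CH2CONHCH2: amide, 1 C=O (running total 1).
CH(CONH2): amide, 1 C=O (running total 2).
CH(COBr): acyl halide, 1 C=O (running total 3).
CH(COOCH3): ester, 1 C=O (running total 4).
CH(COBr): acyl halide, 1 C=O (running total 5).
CONH2: amide, 1 C=O (running total 6).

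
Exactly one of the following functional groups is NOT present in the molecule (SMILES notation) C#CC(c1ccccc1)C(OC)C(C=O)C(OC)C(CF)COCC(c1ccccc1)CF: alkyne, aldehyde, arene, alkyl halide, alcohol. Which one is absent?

alcohol

alkyl halide: present (CH(CH2F) — pendant –CH2X: halogen on sp³ carbon → alkyl halide).
alkyne: present (HC≡C — C≡C triple bond → alkyne).
arene: present (CH(C6H5) — pendant –C6H5: benzene ring → arene).
aldehyde: present (CH(CHO) — pendant –CHO: carbonyl C bonded to C and H → aldehyde).
alcohol: no segment matches this pattern.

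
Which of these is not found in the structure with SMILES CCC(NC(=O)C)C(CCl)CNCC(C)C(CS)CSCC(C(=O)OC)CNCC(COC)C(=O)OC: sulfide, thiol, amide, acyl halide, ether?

amide: present (CH(NHCOCH3) — pendant –NHC(=O)CH3: N bonded to a carbonyl → amide (not amine)).
thiol: present (CH(CH2SH) — pendant –CH2SH → thiol).
sulfide: present (CH2SCH2 — C–S–C linkage → sulfide (thioether)).
ether: present (CH(CH2OCH3) — pendant –CH2OCH3: C–O–C linkage → ether).
acyl halide: no segment matches this pattern.

acyl halide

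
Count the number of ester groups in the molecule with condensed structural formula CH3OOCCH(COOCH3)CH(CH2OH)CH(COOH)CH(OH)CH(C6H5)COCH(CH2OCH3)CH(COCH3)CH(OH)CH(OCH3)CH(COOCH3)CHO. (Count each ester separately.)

Reading the structure from left to right:
  CH3OOC: CH3O–C(=O)–: carbonyl C bonded to C and to –OCH3 → ester (not ketone + ether).
  CH(COOCH3): pendant –COOCH3: carbonyl C bonded to C and –OCH3 → ester.
  CH(CH2OH): pendant –CH2OH on an sp³ backbone C → alcohol.
  CH(COOH): pendant –COOH: carbonyl C bonded to C and –OH → carboxylic acid.
  CH(OH): –OH on an sp³ carbon → alcohol (secondary).
  CH(C6H5): pendant –C6H5: benzene ring → arene.
  CO: –C(=O)– with carbon on both sides → ketone.
  CH(CH2OCH3): pendant –CH2OCH3: C–O–C linkage → ether.
  CH(COCH3): pendant –COCH3: carbonyl C bonded to two carbons → ketone.
  CH(OH): –OH on an sp³ carbon → alcohol (secondary).
  CH(OCH3): pendant –OCH3: C–O–C with sp³ C, no adjacent C=O → ether.
  CH(COOCH3): pendant –COOCH3: carbonyl C bonded to C and –OCH3 → ester.
  CHO: terminal –CHO: carbonyl C bonded to H and C → aldehyde.
Ester appears at: CH3OOC, CH(COOCH3), CH(COOCH3) → 3.

3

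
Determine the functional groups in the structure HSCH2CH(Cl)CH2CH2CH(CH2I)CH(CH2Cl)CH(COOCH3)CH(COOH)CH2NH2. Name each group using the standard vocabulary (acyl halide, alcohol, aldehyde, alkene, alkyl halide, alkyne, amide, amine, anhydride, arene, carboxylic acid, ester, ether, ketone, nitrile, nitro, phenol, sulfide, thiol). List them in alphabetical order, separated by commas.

Taking each segment in turn:
  HSCH2: –SH on an sp³ carbon → thiol.
  CH(Cl): halogen on an sp³ carbon → alkyl halide.
  CH(CH2I): pendant –CH2X: halogen on sp³ carbon → alkyl halide.
  CH(CH2Cl): pendant –CH2X: halogen on sp³ carbon → alkyl halide.
  CH(COOCH3): pendant –COOCH3: carbonyl C bonded to C and –OCH3 → ester.
  CH(COOH): pendant –COOH: carbonyl C bonded to C and –OH → carboxylic acid.
  CH2NH2: –NH2 on an sp³ carbon with no adjacent C=O → amine.

alkyl halide, amine, carboxylic acid, ester, thiol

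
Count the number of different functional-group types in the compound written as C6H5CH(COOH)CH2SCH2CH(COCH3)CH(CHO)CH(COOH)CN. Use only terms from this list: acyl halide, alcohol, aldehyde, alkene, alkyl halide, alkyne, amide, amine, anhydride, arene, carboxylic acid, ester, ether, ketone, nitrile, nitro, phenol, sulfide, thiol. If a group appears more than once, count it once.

6

Working along the chain:
  C6H5: C6H5– phenyl ring → arene.
  CH(COOH): pendant –COOH: carbonyl C bonded to C and –OH → carboxylic acid.
  CH2SCH2: C–S–C linkage → sulfide (thioether).
  CH(COCH3): pendant –COCH3: carbonyl C bonded to two carbons → ketone.
  CH(CHO): pendant –CHO: carbonyl C bonded to C and H → aldehyde.
  CH(COOH): pendant –COOH: carbonyl C bonded to C and –OH → carboxylic acid.
  CN: –C≡N: carbon triple-bonded to nitrogen → nitrile.
Distinct types present: aldehyde, arene, carboxylic acid, ketone, nitrile, sulfide.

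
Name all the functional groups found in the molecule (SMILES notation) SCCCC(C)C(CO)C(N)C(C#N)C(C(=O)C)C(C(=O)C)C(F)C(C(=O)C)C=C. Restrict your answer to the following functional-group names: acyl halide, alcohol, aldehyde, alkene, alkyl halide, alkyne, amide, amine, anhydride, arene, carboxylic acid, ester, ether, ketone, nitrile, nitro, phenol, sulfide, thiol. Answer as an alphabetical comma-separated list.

–SH on an sp³ carbon → thiol.
pendant –CH2OH on an sp³ backbone C → alcohol.
–NH2 on an sp³ carbon with no adjacent C=O → amine.
pendant –C≡N: nitrile.
pendant –COCH3: carbonyl C bonded to two carbons → ketone.
pendant –COCH3: carbonyl C bonded to two carbons → ketone.
halogen on an sp³ carbon → alkyl halide.
pendant –COCH3: carbonyl C bonded to two carbons → ketone.
C=C double bond → alkene.

alcohol, alkene, alkyl halide, amine, ketone, nitrile, thiol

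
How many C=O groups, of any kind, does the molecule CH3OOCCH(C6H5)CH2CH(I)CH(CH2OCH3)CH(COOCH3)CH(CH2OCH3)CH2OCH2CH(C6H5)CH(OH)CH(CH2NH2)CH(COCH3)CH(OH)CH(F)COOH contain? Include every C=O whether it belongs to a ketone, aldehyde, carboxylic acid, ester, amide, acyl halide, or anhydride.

CH3OOC: ester, 1 C=O (running total 1).
CH(COOCH3): ester, 1 C=O (running total 2).
CH(COCH3): ketone, 1 C=O (running total 3).
COOH: carboxylic acid, 1 C=O (running total 4).

4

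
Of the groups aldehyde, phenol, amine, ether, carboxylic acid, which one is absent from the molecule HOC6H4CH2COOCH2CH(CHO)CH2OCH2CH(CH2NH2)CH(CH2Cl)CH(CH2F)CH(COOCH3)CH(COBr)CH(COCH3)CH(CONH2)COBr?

aldehyde: present (CH(CHO) — pendant –CHO: carbonyl C bonded to C and H → aldehyde).
ether: present (CH2OCH2 — C–O–C with sp³ carbons on both sides and no adjacent C=O → ether).
phenol: present (HOC6H4 — –OH attached directly to an aromatic ring → phenol (not alcohol); the ring itself is an arene).
amine: present (CH(CH2NH2) — pendant –CH2NH2: N on sp³ C, no adjacent C=O → amine).
carboxylic acid: absent. In each of CH2COOCH2 and CH(COOCH3), the acyl oxygen is bonded to carbon (–O–C), not to H, so this is an ester. In CH(CONH2), the carbonyl is bonded to nitrogen, not to –OH; that is an amide.

carboxylic acid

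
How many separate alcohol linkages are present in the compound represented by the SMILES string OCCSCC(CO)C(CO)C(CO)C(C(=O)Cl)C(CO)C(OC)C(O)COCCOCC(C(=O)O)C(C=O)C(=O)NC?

HO– on an sp³ carbon → alcohol.
C–S–C linkage → sulfide (thioether).
pendant –CH2OH on an sp³ backbone C → alcohol.
pendant –CH2OH on an sp³ backbone C → alcohol.
pendant –CH2OH on an sp³ backbone C → alcohol.
pendant –C(=O)X: carbonyl C bonded to C and halogen → acyl halide.
pendant –CH2OH on an sp³ backbone C → alcohol.
pendant –OCH3: C–O–C with sp³ C, no adjacent C=O → ether.
–OH on an sp³ carbon → alcohol (secondary).
C–O–C with sp³ carbons on both sides and no adjacent C=O → ether.
C–O–C with sp³ carbons on both sides and no adjacent C=O → ether.
pendant –COOH: carbonyl C bonded to C and –OH → carboxylic acid.
pendant –CHO: carbonyl C bonded to C and H → aldehyde.
–C(=O)NHCH3: carbonyl C bonded to C and to N → amide (the N is not an amine).
Alcohol appears at: HOCH2, CH(CH2OH), CH(CH2OH), CH(CH2OH), CH(CH2OH), CH(OH) → 6.

6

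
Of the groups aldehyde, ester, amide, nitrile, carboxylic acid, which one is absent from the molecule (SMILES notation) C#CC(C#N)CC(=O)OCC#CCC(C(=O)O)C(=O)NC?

carboxylic acid: present (CH(COOH) — pendant –COOH: carbonyl C bonded to C and –OH → carboxylic acid).
nitrile: present (CH(CN) — pendant –C≡N: nitrile).
ester: present (CH2COOCH2 — –C(=O)–O–C with C on the carbonyl side → ester).
amide: present (CONHCH3 — –C(=O)NHCH3: carbonyl C bonded to C and to N → amide (the N is not an amine)).
aldehyde: absent. In CH(COOH), the carbonyl carbon bears –OH, not –H, so it is a carboxylic acid.

aldehyde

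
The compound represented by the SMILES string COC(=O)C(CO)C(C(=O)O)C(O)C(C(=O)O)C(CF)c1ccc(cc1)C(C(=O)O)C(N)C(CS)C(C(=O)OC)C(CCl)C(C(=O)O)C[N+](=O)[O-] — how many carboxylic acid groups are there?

CH3O–C(=O)–: carbonyl C bonded to C and to –OCH3 → ester (not ketone + ether).
pendant –CH2OH on an sp³ backbone C → alcohol.
pendant –COOH: carbonyl C bonded to C and –OH → carboxylic acid.
–OH on an sp³ carbon → alcohol (secondary).
pendant –COOH: carbonyl C bonded to C and –OH → carboxylic acid.
pendant –CH2X: halogen on sp³ carbon → alkyl halide.
para-disubstituted benzene ring → arene.
pendant –COOH: carbonyl C bonded to C and –OH → carboxylic acid.
–NH2 on an sp³ carbon with no adjacent C=O → amine.
pendant –CH2SH → thiol.
pendant –COOCH3: carbonyl C bonded to C and –OCH3 → ester.
pendant –CH2X: halogen on sp³ carbon → alkyl halide.
pendant –COOH: carbonyl C bonded to C and –OH → carboxylic acid.
–NO2 on carbon → nitro group.
Carboxylic acid appears at: CH(COOH), CH(COOH), CH(COOH), CH(COOH) → 4.

4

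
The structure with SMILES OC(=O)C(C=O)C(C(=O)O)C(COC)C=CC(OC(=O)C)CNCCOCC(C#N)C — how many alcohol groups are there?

–COOH: carbonyl C bonded to –OH and C → carboxylic acid (the –OH is not a separate alcohol).
pendant –CHO: carbonyl C bonded to C and H → aldehyde.
pendant –COOH: carbonyl C bonded to C and –OH → carboxylic acid.
pendant –CH2OCH3: C–O–C linkage → ether.
C=C double bond → alkene.
pendant –OC(=O)CH3: an acyloxy group → ester.
C–N–C with sp³ carbons and no adjacent C=O → amine (secondary).
C–O–C with sp³ carbons on both sides and no adjacent C=O → ether.
pendant –C≡N: nitrile.
No segment is a alcohol: HOOC is carboxylic acid, not alcohol; CH(CHO) is aldehyde, not alcohol; CH(COOH) is carboxylic acid, not alcohol. → 0.

0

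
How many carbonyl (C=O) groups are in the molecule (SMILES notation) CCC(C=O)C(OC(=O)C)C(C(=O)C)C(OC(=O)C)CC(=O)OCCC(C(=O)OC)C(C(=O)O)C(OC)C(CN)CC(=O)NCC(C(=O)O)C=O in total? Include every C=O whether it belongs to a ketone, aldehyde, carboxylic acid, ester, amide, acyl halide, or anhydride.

CH(CHO): aldehyde, 1 C=O (running total 1).
CH(OCOCH3): ester, 1 C=O (running total 2).
CH(COCH3): ketone, 1 C=O (running total 3).
CH(OCOCH3): ester, 1 C=O (running total 4).
CH2COOCH2: ester, 1 C=O (running total 5).
CH(COOCH3): ester, 1 C=O (running total 6).
CH(COOH): carboxylic acid, 1 C=O (running total 7).
CH2CONHCH2: amide, 1 C=O (running total 8).
CH(COOH): carboxylic acid, 1 C=O (running total 9).
CHO: aldehyde, 1 C=O (running total 10).

10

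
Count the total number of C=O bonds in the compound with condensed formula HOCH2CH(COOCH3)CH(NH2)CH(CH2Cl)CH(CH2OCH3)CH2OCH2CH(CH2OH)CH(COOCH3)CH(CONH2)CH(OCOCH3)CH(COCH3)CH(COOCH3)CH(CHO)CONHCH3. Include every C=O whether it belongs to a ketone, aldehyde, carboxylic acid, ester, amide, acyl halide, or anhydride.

CH(COOCH3): ester, 1 C=O (running total 1).
CH(COOCH3): ester, 1 C=O (running total 2).
CH(CONH2): amide, 1 C=O (running total 3).
CH(OCOCH3): ester, 1 C=O (running total 4).
CH(COCH3): ketone, 1 C=O (running total 5).
CH(COOCH3): ester, 1 C=O (running total 6).
CH(CHO): aldehyde, 1 C=O (running total 7).
CONHCH3: amide, 1 C=O (running total 8).

8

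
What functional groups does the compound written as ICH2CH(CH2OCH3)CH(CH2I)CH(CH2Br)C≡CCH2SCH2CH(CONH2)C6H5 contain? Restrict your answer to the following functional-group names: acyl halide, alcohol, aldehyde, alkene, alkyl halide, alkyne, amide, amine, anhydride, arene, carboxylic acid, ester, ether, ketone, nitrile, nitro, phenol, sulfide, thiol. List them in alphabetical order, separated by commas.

Reading the structure from left to right:
  ICH2: halogen on an sp³ carbon → alkyl halide.
  CH(CH2OCH3): pendant –CH2OCH3: C–O–C linkage → ether.
  CH(CH2I): pendant –CH2X: halogen on sp³ carbon → alkyl halide.
  CH(CH2Br): pendant –CH2X: halogen on sp³ carbon → alkyl halide.
  C≡C: C≡C triple bond → alkyne.
  CH2SCH2: C–S–C linkage → sulfide (thioether).
  CH(CONH2): pendant –CONH2: carbonyl C bonded to C and N → amide.
  C6H5: –C6H5 phenyl ring → arene.

alkyl halide, alkyne, amide, arene, ether, sulfide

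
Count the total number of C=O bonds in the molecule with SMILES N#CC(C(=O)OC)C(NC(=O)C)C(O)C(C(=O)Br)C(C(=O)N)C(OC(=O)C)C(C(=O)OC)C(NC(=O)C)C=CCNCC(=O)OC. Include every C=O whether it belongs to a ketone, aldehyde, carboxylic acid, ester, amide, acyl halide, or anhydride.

8

CH(COOCH3): ester, 1 C=O (running total 1).
CH(NHCOCH3): amide, 1 C=O (running total 2).
CH(COBr): acyl halide, 1 C=O (running total 3).
CH(CONH2): amide, 1 C=O (running total 4).
CH(OCOCH3): ester, 1 C=O (running total 5).
CH(COOCH3): ester, 1 C=O (running total 6).
CH(NHCOCH3): amide, 1 C=O (running total 7).
COOCH3: ester, 1 C=O (running total 8).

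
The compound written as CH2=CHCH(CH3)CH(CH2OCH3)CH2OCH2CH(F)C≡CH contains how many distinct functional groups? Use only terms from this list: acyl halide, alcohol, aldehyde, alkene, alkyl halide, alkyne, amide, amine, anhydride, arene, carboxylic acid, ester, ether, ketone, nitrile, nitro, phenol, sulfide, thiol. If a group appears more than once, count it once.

4

Reading the structure from left to right:
  CH2=CH: C=C double bond → alkene.
  CH(CH2OCH3): pendant –CH2OCH3: C–O–C linkage → ether.
  CH2OCH2: C–O–C with sp³ carbons on both sides and no adjacent C=O → ether.
  CH(F): halogen on an sp³ carbon → alkyl halide.
  C≡CH: C≡C triple bond → alkyne.
Distinct types present: alkene, alkyl halide, alkyne, ether.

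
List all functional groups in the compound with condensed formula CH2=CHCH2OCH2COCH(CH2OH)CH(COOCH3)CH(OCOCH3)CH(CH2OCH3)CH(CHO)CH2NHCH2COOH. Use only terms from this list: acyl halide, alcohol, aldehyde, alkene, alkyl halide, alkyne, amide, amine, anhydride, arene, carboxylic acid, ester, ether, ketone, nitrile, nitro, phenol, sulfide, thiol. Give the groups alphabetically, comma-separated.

alcohol, aldehyde, alkene, amine, carboxylic acid, ester, ether, ketone

Taking each segment in turn:
  CH2=CH: C=C double bond → alkene.
  CH2OCH2: C–O–C with sp³ carbons on both sides and no adjacent C=O → ether.
  CO: –C(=O)– with carbon on both sides → ketone.
  CH(CH2OH): pendant –CH2OH on an sp³ backbone C → alcohol.
  CH(COOCH3): pendant –COOCH3: carbonyl C bonded to C and –OCH3 → ester.
  CH(OCOCH3): pendant –OC(=O)CH3: an acyloxy group → ester.
  CH(CH2OCH3): pendant –CH2OCH3: C–O–C linkage → ether.
  CH(CHO): pendant –CHO: carbonyl C bonded to C and H → aldehyde.
  CH2NHCH2: C–N–C with sp³ carbons and no adjacent C=O → amine (secondary).
  COOH: –COOH: carbonyl C bonded to –OH and C → carboxylic acid (the –OH is not a separate alcohol).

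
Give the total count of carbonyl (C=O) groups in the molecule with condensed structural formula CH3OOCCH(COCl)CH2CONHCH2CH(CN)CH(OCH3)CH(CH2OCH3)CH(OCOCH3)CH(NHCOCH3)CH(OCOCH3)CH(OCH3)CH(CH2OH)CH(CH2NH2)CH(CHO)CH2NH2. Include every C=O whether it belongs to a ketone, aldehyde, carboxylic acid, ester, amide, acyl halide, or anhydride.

CH3OOC: ester, 1 C=O (running total 1).
CH(COCl): acyl halide, 1 C=O (running total 2).
CH2CONHCH2: amide, 1 C=O (running total 3).
CH(OCOCH3): ester, 1 C=O (running total 4).
CH(NHCOCH3): amide, 1 C=O (running total 5).
CH(OCOCH3): ester, 1 C=O (running total 6).
CH(CHO): aldehyde, 1 C=O (running total 7).

7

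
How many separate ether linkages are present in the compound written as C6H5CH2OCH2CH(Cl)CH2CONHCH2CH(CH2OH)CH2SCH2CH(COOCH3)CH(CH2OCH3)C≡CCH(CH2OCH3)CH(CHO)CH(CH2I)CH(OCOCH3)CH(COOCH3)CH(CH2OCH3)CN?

4

Reading the structure from left to right:
  C6H5: C6H5– phenyl ring → arene.
  CH2OCH2: C–O–C with sp³ carbons on both sides and no adjacent C=O → ether.
  CH(Cl): halogen on an sp³ carbon → alkyl halide.
  CH2CONHCH2: –C(=O)–N– linkage → amide (the N is not an amine).
  CH(CH2OH): pendant –CH2OH on an sp³ backbone C → alcohol.
  CH2SCH2: C–S–C linkage → sulfide (thioether).
  CH(COOCH3): pendant –COOCH3: carbonyl C bonded to C and –OCH3 → ester.
  CH(CH2OCH3): pendant –CH2OCH3: C–O–C linkage → ether.
  C≡C: C≡C triple bond → alkyne.
  CH(CH2OCH3): pendant –CH2OCH3: C–O–C linkage → ether.
  CH(CHO): pendant –CHO: carbonyl C bonded to C and H → aldehyde.
  CH(CH2I): pendant –CH2X: halogen on sp³ carbon → alkyl halide.
  CH(OCOCH3): pendant –OC(=O)CH3: an acyloxy group → ester.
  CH(COOCH3): pendant –COOCH3: carbonyl C bonded to C and –OCH3 → ester.
  CH(CH2OCH3): pendant –CH2OCH3: C–O–C linkage → ether.
  CN: –C≡N: carbon triple-bonded to nitrogen → nitrile.
Ether appears at: CH2OCH2, CH(CH2OCH3), CH(CH2OCH3), CH(CH2OCH3) → 4.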